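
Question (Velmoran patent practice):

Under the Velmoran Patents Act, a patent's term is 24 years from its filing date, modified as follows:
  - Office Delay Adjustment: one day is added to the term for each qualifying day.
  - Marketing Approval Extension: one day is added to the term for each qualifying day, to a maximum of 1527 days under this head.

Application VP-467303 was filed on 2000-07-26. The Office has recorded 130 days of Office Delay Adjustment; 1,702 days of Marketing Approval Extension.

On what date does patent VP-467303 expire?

Base term: filing date + 24 years → 26 July 2024.
Office Delay Adjustment: +130 days → 3 December 2024.
Marketing Approval Extension: 1702 days claimed exceeds the 1527-day cap, so +1527 days → 7 February 2029.

2029-02-07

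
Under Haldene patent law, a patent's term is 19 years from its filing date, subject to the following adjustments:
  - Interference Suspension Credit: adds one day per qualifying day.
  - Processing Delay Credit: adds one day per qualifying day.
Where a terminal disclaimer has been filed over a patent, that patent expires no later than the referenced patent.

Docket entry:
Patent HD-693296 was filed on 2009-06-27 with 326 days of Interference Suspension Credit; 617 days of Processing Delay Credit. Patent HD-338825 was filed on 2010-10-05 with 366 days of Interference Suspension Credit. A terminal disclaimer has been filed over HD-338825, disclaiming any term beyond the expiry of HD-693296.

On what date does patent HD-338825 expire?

October 6, 2030

Natural term of HD-338825:
  Base: filing + 19 years → 5 October 2029.
  Interference Suspension Credit: +366 days → 6 October 2030.
Expiry of referenced patent HD-693296:
  Base: filing + 19 years → 27 June 2028.
  Interference Suspension Credit: +326 days → 19 May 2029.
  Processing Delay Credit: +617 days → 26 January 2031.
Terminal disclaimer: HD-338825 expires on the earlier of 6 October 2030 and 26 January 2031.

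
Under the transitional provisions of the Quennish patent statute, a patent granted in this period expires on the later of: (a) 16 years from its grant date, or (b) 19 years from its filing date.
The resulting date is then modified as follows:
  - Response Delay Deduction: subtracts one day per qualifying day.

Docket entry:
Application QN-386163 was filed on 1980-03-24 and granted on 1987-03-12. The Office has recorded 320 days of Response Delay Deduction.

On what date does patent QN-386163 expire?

(a) grant + 16 years → 12 March 2003.
(b) filing + 19 years → 24 March 1999.
Later of the two: 12 March 2003.
Response Delay Deduction: −320 days → 26 April 2002.

April 26, 2002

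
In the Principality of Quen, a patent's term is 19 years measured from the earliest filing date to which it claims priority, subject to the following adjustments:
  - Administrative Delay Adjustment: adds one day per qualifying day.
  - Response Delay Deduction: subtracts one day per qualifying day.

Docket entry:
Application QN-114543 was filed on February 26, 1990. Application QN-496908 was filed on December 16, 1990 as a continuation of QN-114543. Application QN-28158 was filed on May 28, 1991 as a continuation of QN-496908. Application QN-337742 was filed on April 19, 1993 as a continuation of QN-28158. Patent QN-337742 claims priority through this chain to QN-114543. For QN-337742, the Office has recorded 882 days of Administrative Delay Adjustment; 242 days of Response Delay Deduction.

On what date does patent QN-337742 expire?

Earliest priority filing: 26 February 1990.
Base term: 26 February 1990 + 19 years → 26 February 2009.
Administrative Delay Adjustment: +882 days → 28 July 2011.
Response Delay Deduction: −242 days → 28 November 2010.

November 28, 2010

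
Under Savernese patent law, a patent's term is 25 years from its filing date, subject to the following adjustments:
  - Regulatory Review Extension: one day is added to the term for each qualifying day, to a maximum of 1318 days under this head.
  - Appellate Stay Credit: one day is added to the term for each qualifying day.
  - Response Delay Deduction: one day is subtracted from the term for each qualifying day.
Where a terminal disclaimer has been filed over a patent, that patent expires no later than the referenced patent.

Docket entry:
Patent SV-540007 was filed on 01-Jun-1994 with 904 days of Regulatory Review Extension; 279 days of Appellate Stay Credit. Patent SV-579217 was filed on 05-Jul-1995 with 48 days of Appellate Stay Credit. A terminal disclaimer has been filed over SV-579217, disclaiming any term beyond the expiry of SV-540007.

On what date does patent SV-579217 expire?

August 22, 2020

Natural term of SV-579217:
  Base: filing + 25 years → 5 July 2020.
  Appellate Stay Credit: +48 days → 22 August 2020.
Expiry of referenced patent SV-540007:
  Base: filing + 25 years → 1 June 2019.
  Regulatory Review Extension: 904 days (within the 1318-day cap) → +904 days → 21 November 2021.
  Appellate Stay Credit: +279 days → 27 August 2022.
Terminal disclaimer: SV-579217 expires on the earlier of 22 August 2020 and 27 August 2022.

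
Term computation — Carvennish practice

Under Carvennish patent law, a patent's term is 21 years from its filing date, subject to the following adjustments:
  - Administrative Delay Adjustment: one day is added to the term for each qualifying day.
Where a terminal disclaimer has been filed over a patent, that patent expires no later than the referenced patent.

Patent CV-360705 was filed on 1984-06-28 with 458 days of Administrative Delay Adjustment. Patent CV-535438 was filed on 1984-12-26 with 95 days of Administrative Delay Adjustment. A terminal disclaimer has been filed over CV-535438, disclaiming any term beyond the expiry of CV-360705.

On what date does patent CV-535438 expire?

2006-03-31

Natural term of CV-535438:
  Base: filing + 21 years → 26 December 2005.
  Administrative Delay Adjustment: +95 days → 31 March 2006.
Expiry of referenced patent CV-360705:
  Base: filing + 21 years → 28 June 2005.
  Administrative Delay Adjustment: +458 days → 29 September 2006.
Terminal disclaimer: CV-535438 expires on the earlier of 31 March 2006 and 29 September 2006.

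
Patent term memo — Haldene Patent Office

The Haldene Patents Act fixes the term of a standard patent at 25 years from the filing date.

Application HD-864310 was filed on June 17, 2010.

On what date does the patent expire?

Filing date + 25 years → 17 June 2035.

2035-06-17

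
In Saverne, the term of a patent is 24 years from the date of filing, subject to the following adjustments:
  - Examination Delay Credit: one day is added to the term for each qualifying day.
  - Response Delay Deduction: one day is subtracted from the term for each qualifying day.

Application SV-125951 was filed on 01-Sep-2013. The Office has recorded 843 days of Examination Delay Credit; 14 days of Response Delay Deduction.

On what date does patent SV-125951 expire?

Base term: filing date + 24 years → 1 September 2037.
Examination Delay Credit: +843 days → 23 December 2039.
Response Delay Deduction: −14 days → 9 December 2039.

2039-12-09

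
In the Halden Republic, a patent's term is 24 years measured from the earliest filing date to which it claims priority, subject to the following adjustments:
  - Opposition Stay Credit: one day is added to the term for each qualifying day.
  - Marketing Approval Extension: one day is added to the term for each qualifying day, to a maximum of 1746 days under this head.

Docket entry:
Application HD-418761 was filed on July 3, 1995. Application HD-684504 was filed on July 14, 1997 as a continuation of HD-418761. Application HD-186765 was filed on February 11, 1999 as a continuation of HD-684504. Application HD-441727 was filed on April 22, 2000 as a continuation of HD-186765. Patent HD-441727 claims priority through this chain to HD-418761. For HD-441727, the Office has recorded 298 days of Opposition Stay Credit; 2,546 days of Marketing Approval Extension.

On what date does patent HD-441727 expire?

February 5, 2025

Earliest priority filing: 3 July 1995.
Base term: 3 July 1995 + 24 years → 3 July 2019.
Opposition Stay Credit: +298 days → 26 April 2020.
Marketing Approval Extension: 2546 days claimed exceeds the 1746-day cap, so +1746 days → 5 February 2025.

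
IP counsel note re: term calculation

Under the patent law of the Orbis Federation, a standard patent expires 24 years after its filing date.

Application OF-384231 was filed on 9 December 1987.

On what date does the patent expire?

Filing date + 24 years → 9 December 2011.

December 9, 2011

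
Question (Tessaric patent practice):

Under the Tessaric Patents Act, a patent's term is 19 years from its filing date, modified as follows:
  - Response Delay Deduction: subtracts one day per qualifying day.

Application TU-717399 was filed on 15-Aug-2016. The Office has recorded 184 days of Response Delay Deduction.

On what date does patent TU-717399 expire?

Base term: filing date + 19 years → 15 August 2035.
Response Delay Deduction: −184 days → 12 February 2035.

February 12, 2035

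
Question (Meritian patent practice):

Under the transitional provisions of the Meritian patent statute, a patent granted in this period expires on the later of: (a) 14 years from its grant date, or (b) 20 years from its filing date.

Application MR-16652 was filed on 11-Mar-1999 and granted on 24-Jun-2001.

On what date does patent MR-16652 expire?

2019-03-11

(a) grant + 14 years → 24 June 2015.
(b) filing + 20 years → 11 March 2019.
Later of the two: 11 March 2019.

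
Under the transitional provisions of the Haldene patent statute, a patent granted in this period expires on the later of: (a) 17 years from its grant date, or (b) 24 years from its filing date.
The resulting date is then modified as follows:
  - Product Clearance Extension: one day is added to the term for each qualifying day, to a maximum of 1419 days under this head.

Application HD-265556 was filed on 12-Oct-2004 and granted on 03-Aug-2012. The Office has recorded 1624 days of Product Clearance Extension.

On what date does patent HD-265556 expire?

(a) grant + 17 years → 3 August 2029.
(b) filing + 24 years → 12 October 2028.
Later of the two: 3 August 2029.
Product Clearance Extension: 1624 days claimed exceeds the 1419-day cap, so +1419 days → 22 June 2033.

2033-06-22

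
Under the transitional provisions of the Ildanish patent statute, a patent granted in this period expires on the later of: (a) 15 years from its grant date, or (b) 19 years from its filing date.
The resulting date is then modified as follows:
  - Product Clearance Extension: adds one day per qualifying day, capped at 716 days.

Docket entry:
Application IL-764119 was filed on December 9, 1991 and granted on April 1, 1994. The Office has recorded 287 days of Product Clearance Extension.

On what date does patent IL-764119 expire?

(a) grant + 15 years → 1 April 2009.
(b) filing + 19 years → 9 December 2010.
Later of the two: 9 December 2010.
Product Clearance Extension: 287 days (within the 716-day cap) → +287 days → 22 September 2011.

September 22, 2011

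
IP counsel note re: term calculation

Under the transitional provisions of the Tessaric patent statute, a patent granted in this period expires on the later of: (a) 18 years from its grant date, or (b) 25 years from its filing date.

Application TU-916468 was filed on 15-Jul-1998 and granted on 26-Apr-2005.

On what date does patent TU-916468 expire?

(a) grant + 18 years → 26 April 2023.
(b) filing + 25 years → 15 July 2023.
Later of the two: 15 July 2023.

July 15, 2023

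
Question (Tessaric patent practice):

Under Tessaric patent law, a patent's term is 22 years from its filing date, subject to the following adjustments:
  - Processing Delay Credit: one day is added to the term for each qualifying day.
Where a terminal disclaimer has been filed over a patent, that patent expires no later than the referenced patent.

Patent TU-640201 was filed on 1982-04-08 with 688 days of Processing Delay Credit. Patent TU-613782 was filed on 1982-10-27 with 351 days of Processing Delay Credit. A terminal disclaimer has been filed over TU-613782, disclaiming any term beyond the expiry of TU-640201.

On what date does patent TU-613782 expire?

October 13, 2005

Natural term of TU-613782:
  Base: filing + 22 years → 27 October 2004.
  Processing Delay Credit: +351 days → 13 October 2005.
Expiry of referenced patent TU-640201:
  Base: filing + 22 years → 8 April 2004.
  Processing Delay Credit: +688 days → 25 February 2006.
Terminal disclaimer: TU-613782 expires on the earlier of 13 October 2005 and 25 February 2006.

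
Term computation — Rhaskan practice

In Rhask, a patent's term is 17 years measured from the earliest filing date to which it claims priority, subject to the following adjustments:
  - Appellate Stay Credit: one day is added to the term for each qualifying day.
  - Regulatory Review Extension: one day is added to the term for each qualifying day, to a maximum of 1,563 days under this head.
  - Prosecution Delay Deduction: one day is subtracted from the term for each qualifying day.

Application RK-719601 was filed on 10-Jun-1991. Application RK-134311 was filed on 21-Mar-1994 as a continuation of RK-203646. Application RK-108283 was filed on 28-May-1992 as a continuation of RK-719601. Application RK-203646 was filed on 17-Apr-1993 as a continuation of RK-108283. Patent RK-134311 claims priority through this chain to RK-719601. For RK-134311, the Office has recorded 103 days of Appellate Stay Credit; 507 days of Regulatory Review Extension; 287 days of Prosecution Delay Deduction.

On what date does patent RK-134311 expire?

2009-04-29

Earliest priority filing: 10 June 1991.
Base term: 10 June 1991 + 17 years → 10 June 2008.
Appellate Stay Credit: +103 days → 21 September 2008.
Regulatory Review Extension: 507 days (within the 1563-day cap) → +507 days → 10 February 2010.
Prosecution Delay Deduction: −287 days → 29 April 2009.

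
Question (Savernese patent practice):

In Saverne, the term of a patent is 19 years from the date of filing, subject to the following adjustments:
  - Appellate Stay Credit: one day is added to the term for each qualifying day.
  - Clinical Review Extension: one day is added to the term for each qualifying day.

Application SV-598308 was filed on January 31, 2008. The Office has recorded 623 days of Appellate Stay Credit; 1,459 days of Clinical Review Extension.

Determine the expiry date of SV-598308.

Base term: filing date + 19 years → 31 January 2027.
Appellate Stay Credit: +623 days → 15 October 2028.
Clinical Review Extension: +1459 days → 13 October 2032.

October 13, 2032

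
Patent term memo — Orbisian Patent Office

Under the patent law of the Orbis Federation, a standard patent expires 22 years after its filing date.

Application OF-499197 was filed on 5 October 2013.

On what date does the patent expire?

Filing date + 22 years → 5 October 2035.

2035-10-05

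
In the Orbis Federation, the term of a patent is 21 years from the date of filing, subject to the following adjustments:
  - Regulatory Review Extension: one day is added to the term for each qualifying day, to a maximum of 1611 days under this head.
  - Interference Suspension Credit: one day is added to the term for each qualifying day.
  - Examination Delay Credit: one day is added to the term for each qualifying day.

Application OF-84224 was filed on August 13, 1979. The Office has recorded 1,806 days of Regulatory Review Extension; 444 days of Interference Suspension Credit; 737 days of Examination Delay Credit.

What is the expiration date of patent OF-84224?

Base term: filing date + 21 years → 13 August 2000.
Regulatory Review Extension: 1806 days claimed exceeds the 1611-day cap, so +1611 days → 10 January 2005.
Interference Suspension Credit: +444 days → 30 March 2006.
Examination Delay Credit: +737 days → 5 April 2008.

2008-04-05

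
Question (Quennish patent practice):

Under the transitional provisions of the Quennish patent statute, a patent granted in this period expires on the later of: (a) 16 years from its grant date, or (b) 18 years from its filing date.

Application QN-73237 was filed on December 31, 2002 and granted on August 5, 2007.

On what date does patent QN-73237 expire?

2023-08-05

(a) grant + 16 years → 5 August 2023.
(b) filing + 18 years → 31 December 2020.
Later of the two: 5 August 2023.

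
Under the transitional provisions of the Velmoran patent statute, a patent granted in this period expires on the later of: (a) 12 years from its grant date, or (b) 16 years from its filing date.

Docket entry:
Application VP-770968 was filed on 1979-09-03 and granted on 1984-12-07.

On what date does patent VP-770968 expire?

1996-12-07

(a) grant + 12 years → 7 December 1996.
(b) filing + 16 years → 3 September 1995.
Later of the two: 7 December 1996.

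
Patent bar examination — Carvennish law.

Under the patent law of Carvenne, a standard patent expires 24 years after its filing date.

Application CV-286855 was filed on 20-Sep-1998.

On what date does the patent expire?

September 20, 2022

Filing date + 24 years → 20 September 2022.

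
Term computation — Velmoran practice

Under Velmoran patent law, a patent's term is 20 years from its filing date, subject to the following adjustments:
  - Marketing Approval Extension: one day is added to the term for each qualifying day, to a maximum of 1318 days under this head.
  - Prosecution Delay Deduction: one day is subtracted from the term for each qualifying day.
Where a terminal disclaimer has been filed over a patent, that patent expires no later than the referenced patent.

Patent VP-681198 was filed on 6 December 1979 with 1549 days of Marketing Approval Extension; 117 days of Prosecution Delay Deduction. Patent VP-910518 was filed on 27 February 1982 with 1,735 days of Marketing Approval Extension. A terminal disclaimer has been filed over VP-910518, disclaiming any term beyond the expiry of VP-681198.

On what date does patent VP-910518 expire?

March 21, 2003

Natural term of VP-910518:
  Base: filing + 20 years → 27 February 2002.
  Marketing Approval Extension: 1735 days claimed exceeds the 1318-day cap, so +1318 days → 7 October 2005.
Expiry of referenced patent VP-681198:
  Base: filing + 20 years → 6 December 1999.
  Marketing Approval Extension: 1549 days claimed exceeds the 1318-day cap, so +1318 days → 16 July 2003.
  Prosecution Delay Deduction: −117 days → 21 March 2003.
Terminal disclaimer: VP-910518 expires on the earlier of 7 October 2005 and 21 March 2003.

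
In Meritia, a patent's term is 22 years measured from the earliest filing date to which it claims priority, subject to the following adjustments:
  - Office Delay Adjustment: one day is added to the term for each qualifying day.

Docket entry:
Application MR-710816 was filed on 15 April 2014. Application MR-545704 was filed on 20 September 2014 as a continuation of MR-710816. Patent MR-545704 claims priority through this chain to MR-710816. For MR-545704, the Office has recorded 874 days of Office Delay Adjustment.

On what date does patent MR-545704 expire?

Earliest priority filing: 15 April 2014.
Base term: 15 April 2014 + 22 years → 15 April 2036.
Office Delay Adjustment: +874 days → 6 September 2038.

2038-09-06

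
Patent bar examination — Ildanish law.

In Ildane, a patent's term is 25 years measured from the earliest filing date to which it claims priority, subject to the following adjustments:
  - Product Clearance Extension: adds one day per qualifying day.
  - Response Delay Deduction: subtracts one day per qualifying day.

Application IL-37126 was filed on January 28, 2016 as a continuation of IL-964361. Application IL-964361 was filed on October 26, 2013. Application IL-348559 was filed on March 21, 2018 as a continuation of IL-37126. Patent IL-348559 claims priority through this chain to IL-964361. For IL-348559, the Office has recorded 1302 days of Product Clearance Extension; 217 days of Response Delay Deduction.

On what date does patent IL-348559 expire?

2041-10-15

Earliest priority filing: 26 October 2013.
Base term: 26 October 2013 + 25 years → 26 October 2038.
Product Clearance Extension: +1302 days → 20 May 2042.
Response Delay Deduction: −217 days → 15 October 2041.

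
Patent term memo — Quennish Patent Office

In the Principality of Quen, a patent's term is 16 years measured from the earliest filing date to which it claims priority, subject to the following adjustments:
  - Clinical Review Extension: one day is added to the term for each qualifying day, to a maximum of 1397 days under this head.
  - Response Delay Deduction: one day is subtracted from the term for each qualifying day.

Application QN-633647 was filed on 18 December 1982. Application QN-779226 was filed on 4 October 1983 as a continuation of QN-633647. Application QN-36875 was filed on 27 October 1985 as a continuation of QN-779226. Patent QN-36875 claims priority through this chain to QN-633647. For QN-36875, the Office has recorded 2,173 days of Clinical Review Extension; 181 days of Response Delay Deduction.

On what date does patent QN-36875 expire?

2002-04-17

Earliest priority filing: 18 December 1982.
Base term: 18 December 1982 + 16 years → 18 December 1998.
Clinical Review Extension: 2173 days claimed exceeds the 1397-day cap, so +1397 days → 15 October 2002.
Response Delay Deduction: −181 days → 17 April 2002.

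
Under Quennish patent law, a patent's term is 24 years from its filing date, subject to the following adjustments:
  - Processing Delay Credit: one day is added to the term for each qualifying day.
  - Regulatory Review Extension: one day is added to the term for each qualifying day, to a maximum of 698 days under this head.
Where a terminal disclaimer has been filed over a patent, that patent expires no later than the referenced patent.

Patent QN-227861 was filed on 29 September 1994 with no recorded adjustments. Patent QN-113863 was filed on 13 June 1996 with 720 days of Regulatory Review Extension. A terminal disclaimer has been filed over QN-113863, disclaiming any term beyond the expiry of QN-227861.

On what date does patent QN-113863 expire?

2018-09-29

Natural term of QN-113863:
  Base: filing + 24 years → 13 June 2020.
  Regulatory Review Extension: 720 days claimed exceeds the 698-day cap, so +698 days → 12 May 2022.
Expiry of referenced patent QN-227861:
  Base: filing + 24 years → 29 September 2018.
Terminal disclaimer: QN-113863 expires on the earlier of 12 May 2022 and 29 September 2018.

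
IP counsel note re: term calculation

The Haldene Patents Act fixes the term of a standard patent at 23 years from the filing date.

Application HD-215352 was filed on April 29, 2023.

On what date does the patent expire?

April 29, 2046

Filing date + 23 years → 29 April 2046.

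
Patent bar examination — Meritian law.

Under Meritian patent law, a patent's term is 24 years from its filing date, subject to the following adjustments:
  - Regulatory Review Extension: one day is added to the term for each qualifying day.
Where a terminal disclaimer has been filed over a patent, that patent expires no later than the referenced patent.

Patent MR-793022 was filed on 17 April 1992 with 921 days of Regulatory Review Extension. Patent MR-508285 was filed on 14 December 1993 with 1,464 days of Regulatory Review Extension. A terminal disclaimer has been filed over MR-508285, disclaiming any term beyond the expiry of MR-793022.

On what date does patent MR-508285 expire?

2018-10-25

Natural term of MR-508285:
  Base: filing + 24 years → 14 December 2017.
  Regulatory Review Extension: +1464 days → 17 December 2021.
Expiry of referenced patent MR-793022:
  Base: filing + 24 years → 17 April 2016.
  Regulatory Review Extension: +921 days → 25 October 2018.
Terminal disclaimer: MR-508285 expires on the earlier of 17 December 2021 and 25 October 2018.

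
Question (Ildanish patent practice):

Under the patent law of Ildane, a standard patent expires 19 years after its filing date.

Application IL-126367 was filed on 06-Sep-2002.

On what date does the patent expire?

September 6, 2021

Filing date + 19 years → 6 September 2021.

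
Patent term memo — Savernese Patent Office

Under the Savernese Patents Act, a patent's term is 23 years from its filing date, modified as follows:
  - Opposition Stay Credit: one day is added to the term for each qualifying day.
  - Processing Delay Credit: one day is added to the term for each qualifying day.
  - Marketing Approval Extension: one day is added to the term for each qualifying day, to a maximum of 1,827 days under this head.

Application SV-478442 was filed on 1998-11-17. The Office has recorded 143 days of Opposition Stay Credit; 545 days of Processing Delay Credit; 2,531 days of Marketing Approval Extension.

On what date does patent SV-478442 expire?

2028-10-06

Base term: filing date + 23 years → 17 November 2021.
Opposition Stay Credit: +143 days → 9 April 2022.
Processing Delay Credit: +545 days → 6 October 2023.
Marketing Approval Extension: 2531 days claimed exceeds the 1827-day cap, so +1827 days → 6 October 2028.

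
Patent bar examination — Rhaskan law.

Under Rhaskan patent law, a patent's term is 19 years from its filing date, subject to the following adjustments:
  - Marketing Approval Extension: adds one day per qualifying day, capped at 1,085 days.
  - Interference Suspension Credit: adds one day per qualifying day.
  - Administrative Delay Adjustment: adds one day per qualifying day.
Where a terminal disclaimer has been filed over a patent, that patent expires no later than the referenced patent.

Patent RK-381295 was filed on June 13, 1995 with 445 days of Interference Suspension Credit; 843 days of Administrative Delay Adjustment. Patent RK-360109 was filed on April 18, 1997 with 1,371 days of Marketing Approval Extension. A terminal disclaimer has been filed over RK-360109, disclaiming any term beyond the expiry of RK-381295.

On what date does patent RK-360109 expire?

Natural term of RK-360109:
  Base: filing + 19 years → 18 April 2016.
  Marketing Approval Extension: 1371 days claimed exceeds the 1085-day cap, so +1085 days → 8 April 2019.
Expiry of referenced patent RK-381295:
  Base: filing + 19 years → 13 June 2014.
  Interference Suspension Credit: +445 days → 1 September 2015.
  Administrative Delay Adjustment: +843 days → 22 December 2017.
Terminal disclaimer: RK-360109 expires on the earlier of 8 April 2019 and 22 December 2017.

2017-12-22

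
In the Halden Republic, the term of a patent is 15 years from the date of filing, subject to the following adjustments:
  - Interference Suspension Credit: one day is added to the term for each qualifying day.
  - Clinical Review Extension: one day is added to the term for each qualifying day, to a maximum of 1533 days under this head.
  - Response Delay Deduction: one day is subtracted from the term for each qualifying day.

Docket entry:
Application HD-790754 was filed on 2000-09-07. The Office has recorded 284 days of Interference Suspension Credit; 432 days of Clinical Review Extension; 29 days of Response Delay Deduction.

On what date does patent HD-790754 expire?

2017-07-25

Base term: filing date + 15 years → 7 September 2015.
Interference Suspension Credit: +284 days → 17 June 2016.
Clinical Review Extension: 432 days (within the 1533-day cap) → +432 days → 23 August 2017.
Response Delay Deduction: −29 days → 25 July 2017.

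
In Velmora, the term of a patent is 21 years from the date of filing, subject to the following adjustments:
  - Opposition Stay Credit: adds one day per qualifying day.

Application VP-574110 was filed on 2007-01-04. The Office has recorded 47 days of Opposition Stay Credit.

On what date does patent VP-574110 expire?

Base term: filing date + 21 years → 4 January 2028.
Opposition Stay Credit: +47 days → 20 February 2028.

February 20, 2028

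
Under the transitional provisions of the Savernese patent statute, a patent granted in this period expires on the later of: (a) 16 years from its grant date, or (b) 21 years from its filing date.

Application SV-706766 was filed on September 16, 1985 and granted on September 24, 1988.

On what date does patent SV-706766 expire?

(a) grant + 16 years → 24 September 2004.
(b) filing + 21 years → 16 September 2006.
Later of the two: 16 September 2006.

September 16, 2006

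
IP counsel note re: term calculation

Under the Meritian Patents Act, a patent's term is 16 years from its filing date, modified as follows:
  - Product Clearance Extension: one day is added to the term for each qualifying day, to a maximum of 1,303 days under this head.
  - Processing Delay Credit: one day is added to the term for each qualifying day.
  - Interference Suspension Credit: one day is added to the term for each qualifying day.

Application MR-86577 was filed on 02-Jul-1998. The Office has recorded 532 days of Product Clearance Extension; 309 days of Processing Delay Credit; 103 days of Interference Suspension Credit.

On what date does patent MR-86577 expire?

Base term: filing date + 16 years → 2 July 2014.
Product Clearance Extension: 532 days (within the 1303-day cap) → +532 days → 16 December 2015.
Processing Delay Credit: +309 days → 20 October 2016.
Interference Suspension Credit: +103 days → 31 January 2017.

2017-01-31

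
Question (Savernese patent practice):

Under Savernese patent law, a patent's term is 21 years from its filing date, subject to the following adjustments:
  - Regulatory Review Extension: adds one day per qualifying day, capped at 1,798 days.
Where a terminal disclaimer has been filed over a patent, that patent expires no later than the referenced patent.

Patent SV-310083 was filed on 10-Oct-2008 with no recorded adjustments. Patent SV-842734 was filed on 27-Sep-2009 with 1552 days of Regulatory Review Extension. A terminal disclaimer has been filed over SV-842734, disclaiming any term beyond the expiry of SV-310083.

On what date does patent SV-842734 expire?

Natural term of SV-842734:
  Base: filing + 21 years → 27 September 2030.
  Regulatory Review Extension: 1552 days (within the 1798-day cap) → +1552 days → 27 December 2034.
Expiry of referenced patent SV-310083:
  Base: filing + 21 years → 10 October 2029.
Terminal disclaimer: SV-842734 expires on the earlier of 27 December 2034 and 10 October 2029.

October 10, 2029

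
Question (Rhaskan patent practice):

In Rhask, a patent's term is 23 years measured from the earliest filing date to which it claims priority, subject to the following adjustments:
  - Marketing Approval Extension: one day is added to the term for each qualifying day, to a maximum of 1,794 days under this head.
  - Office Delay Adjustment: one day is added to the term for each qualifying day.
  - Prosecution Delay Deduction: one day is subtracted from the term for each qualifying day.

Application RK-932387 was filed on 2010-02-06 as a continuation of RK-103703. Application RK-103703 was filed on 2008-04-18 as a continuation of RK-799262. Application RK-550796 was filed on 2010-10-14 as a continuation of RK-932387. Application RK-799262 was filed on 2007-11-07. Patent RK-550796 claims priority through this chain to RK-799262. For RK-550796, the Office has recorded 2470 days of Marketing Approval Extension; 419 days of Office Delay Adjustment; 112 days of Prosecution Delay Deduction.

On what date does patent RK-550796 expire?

August 8, 2036

Earliest priority filing: 7 November 2007.
Base term: 7 November 2007 + 23 years → 7 November 2030.
Marketing Approval Extension: 2470 days claimed exceeds the 1794-day cap, so +1794 days → 6 October 2035.
Office Delay Adjustment: +419 days → 28 November 2036.
Prosecution Delay Deduction: −112 days → 8 August 2036.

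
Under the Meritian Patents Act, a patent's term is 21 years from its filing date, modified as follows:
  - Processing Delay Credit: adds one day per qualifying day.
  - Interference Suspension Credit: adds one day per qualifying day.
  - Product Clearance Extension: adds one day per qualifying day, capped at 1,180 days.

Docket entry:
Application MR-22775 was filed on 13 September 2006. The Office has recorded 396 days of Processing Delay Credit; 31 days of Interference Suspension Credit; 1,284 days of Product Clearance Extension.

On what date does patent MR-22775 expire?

2032-02-06

Base term: filing date + 21 years → 13 September 2027.
Processing Delay Credit: +396 days → 13 October 2028.
Interference Suspension Credit: +31 days → 13 November 2028.
Product Clearance Extension: 1284 days claimed exceeds the 1180-day cap, so +1180 days → 6 February 2032.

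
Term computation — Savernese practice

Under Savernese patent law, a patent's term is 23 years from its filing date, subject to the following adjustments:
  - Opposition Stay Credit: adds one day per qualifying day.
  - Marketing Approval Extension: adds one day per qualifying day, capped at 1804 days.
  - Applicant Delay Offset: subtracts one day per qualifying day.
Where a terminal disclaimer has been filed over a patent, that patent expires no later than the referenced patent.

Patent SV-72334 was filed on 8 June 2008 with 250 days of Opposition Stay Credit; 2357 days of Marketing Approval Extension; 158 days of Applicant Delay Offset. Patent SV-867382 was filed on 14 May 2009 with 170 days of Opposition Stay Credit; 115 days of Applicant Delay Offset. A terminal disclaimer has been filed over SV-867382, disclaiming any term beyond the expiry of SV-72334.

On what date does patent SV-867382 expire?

Natural term of SV-867382:
  Base: filing + 23 years → 14 May 2032.
  Opposition Stay Credit: +170 days → 31 October 2032.
  Applicant Delay Offset: −115 days → 8 July 2032.
Expiry of referenced patent SV-72334:
  Base: filing + 23 years → 8 June 2031.
  Opposition Stay Credit: +250 days → 13 February 2032.
  Marketing Approval Extension: 2357 days claimed exceeds the 1804-day cap, so +1804 days → 21 January 2037.
  Applicant Delay Offset: −158 days → 16 August 2036.
Terminal disclaimer: SV-867382 expires on the earlier of 8 July 2032 and 16 August 2036.

2032-07-08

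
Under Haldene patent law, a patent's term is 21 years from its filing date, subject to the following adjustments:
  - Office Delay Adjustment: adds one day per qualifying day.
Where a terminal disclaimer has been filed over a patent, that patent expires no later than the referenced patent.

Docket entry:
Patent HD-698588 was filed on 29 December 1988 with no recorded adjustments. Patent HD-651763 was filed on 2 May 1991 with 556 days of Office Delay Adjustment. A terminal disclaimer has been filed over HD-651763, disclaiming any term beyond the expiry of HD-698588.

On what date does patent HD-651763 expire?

Natural term of HD-651763:
  Base: filing + 21 years → 2 May 2012.
  Office Delay Adjustment: +556 days → 9 November 2013.
Expiry of referenced patent HD-698588:
  Base: filing + 21 years → 29 December 2009.
Terminal disclaimer: HD-651763 expires on the earlier of 9 November 2013 and 29 December 2009.

2009-12-29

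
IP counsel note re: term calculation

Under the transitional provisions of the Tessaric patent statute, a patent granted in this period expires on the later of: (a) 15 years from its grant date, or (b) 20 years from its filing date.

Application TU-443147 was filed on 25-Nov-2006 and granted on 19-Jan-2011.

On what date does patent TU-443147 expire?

(a) grant + 15 years → 19 January 2026.
(b) filing + 20 years → 25 November 2026.
Later of the two: 25 November 2026.

2026-11-25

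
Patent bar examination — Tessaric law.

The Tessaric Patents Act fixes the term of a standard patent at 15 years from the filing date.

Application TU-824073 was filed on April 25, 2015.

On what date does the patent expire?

Filing date + 15 years → 25 April 2030.

April 25, 2030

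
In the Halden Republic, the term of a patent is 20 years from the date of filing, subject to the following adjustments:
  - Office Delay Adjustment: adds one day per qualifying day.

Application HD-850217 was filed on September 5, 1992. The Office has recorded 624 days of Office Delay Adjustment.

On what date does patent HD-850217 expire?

2014-05-22

Base term: filing date + 20 years → 5 September 2012.
Office Delay Adjustment: +624 days → 22 May 2014.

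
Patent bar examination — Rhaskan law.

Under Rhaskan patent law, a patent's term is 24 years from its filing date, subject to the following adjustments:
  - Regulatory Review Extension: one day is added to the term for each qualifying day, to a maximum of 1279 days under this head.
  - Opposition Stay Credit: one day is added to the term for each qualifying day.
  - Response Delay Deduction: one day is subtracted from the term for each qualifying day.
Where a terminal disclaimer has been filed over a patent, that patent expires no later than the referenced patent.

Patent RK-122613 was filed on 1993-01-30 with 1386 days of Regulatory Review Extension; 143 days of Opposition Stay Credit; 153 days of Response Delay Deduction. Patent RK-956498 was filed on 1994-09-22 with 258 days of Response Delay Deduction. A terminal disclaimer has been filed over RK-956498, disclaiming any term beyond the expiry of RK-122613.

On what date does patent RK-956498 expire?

Natural term of RK-956498:
  Base: filing + 24 years → 22 September 2018.
  Response Delay Deduction: −258 days → 7 January 2018.
Expiry of referenced patent RK-122613:
  Base: filing + 24 years → 30 January 2017.
  Regulatory Review Extension: 1386 days claimed exceeds the 1279-day cap, so +1279 days → 1 August 2020.
  Opposition Stay Credit: +143 days → 22 December 2020.
  Response Delay Deduction: −153 days → 22 July 2020.
Terminal disclaimer: RK-956498 expires on the earlier of 7 January 2018 and 22 July 2020.

January 7, 2018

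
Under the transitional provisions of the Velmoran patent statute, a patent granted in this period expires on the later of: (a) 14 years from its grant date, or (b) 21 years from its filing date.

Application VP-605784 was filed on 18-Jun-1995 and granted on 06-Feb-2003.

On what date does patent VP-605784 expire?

February 6, 2017

(a) grant + 14 years → 6 February 2017.
(b) filing + 21 years → 18 June 2016.
Later of the two: 6 February 2017.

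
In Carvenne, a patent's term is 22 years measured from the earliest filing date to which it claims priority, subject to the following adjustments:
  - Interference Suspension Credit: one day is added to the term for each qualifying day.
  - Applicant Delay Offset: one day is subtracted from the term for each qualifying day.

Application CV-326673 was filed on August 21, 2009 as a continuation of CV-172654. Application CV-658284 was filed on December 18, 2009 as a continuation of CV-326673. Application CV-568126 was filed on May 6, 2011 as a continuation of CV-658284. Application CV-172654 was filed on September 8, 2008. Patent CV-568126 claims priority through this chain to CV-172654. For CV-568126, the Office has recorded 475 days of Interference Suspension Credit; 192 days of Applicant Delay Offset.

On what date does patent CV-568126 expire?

2031-06-18

Earliest priority filing: 8 September 2008.
Base term: 8 September 2008 + 22 years → 8 September 2030.
Interference Suspension Credit: +475 days → 27 December 2031.
Applicant Delay Offset: −192 days → 18 June 2031.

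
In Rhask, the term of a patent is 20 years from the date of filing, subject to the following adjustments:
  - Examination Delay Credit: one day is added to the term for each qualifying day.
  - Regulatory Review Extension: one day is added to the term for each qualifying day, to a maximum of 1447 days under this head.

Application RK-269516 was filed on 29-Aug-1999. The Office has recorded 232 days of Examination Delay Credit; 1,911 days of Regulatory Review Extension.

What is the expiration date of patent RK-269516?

Base term: filing date + 20 years → 29 August 2019.
Examination Delay Credit: +232 days → 17 April 2020.
Regulatory Review Extension: 1911 days claimed exceeds the 1447-day cap, so +1447 days → 3 April 2024.

2024-04-03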